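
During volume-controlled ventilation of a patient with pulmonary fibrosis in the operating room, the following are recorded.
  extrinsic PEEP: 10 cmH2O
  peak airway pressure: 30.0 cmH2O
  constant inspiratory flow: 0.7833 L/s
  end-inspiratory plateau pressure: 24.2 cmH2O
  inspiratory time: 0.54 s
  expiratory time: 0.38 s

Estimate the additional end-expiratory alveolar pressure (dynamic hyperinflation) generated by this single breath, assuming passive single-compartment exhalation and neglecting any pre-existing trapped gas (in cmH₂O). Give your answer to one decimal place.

Vt = flow × Ti = 0.7833 L/s × 0.54 s × 1000 mL/L = 422.98 mL.
R = (PIP − Pplat)/V̇ = (30.0 − 24.2) / 0.7833 = 5.8/0.7833 = 7.405 cmH2O·s/L.
C = Vt/(Pplat − PEEP) = 422.98 / (24.2 − 10) = 422.98/14.2 = 29.787 mL/cmH2O.
τ = R × C = 7.405 × 0.02979 L/cmH2O = 0.2206 s.
Fraction remaining = e^(−Te/τ) = e^(−0.38/0.2206) = 0.1786; trapped volume = 422.98 × 0.1786 = 75.544 mL.
Additional alveolar pressure from trapping ≈ V_trapped / C = 75.544 / 29.787 = 2.536 cmH2O.

2.5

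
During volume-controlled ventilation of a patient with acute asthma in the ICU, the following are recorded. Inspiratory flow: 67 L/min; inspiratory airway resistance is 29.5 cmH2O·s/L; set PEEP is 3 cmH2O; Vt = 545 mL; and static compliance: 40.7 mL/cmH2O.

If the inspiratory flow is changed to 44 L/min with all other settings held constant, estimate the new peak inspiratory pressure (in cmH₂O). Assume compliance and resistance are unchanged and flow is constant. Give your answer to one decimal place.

38.0

Flow: 67 L/min ÷ 60 = 1.1167 L/s.
New flow: 44 L/min ÷ 60 = 0.7333 L/s.
PIP = Vt/C + R·V̇ + PEEP (constant-flow equation of motion).
Only the resistive term changes: ΔPIP = R × ΔV̇ = 29.5 × (0.7333 − 1.1167) = 29.5 × -0.3834 = -11.31 cmH2O.
Original PIP = 545/40.7 + 29.5×1.1167 + 3 = 49.333 cmH2O; new PIP = 49.333 + (-11.31) = 38.023 cmH2O.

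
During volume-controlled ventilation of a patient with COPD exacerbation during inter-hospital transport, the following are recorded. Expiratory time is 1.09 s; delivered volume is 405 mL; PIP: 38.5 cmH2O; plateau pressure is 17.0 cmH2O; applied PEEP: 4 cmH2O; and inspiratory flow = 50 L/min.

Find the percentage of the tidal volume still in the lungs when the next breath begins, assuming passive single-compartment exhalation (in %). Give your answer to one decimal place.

25.8

Flow: 50 L/min ÷ 60 = 0.8333 L/s.
R = (PIP − Pplat)/V̇ = (38.5 − 17.0) / 0.8333 = 21.5/0.8333 = 25.801 cmH2O·s/L.
C = Vt/(Pplat − PEEP) = 405.0 / (17.0 − 4) = 405.0/13.0 = 31.154 mL/cmH2O.
τ = R × C = 25.801 × 0.03115 L/cmH2O = 0.8037 s.
Fraction remaining at end-expiration = e^(−Te/τ) = e^(−1.09/0.8037) = 0.2576 → 25.76%.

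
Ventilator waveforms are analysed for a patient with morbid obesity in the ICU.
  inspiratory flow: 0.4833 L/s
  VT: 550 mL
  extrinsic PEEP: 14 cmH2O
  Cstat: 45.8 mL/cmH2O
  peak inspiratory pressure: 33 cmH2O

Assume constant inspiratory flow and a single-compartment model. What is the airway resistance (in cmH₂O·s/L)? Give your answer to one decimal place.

14.5

Equation of motion (constant flow): PIP = Vt/C + R·V̇ + PEEP.
R·V̇ = PIP − Vt/C − PEEP = 33 − 550/45.8 − 14 = 33 − 12.009 − 14 = 6.991 cmH2O.
R = 6.991 / 0.4833 = 14.465 cmH2O·s/L.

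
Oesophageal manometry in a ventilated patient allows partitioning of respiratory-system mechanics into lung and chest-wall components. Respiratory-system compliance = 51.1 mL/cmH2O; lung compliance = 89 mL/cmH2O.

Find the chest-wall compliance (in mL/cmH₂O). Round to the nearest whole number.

1/Ccw = 1/Crs − 1/CL.
1/Ccw = 1/51.1 − 1/89 = 0.008334.
Ccw = 119.99 mL/cmH2O.

120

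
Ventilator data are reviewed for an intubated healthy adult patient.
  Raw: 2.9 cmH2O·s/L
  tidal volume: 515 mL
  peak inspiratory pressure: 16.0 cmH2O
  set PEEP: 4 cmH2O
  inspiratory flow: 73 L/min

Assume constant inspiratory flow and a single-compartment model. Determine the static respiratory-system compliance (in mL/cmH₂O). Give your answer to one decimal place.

60.8

Flow: 73 L/min ÷ 60 = 1.2167 L/s.
Equation of motion (constant flow): PIP = Vt/C + R·V̇ + PEEP.
Vt/C = PIP − R·V̇ − PEEP = 16.0 − 2.9×1.2167 − 4 = 16.0 − 3.528 − 4 = 8.472 cmH2O.
C = Vt / 8.472 = 515 / 8.472 = 60.788 mL/cmH2O.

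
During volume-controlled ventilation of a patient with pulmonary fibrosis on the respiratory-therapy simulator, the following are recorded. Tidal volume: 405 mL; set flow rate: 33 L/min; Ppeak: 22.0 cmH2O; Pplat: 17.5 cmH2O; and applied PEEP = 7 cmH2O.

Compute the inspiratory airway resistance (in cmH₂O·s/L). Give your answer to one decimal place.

8.2

Flow: 33 L/min ÷ 60 = 0.55 L/s.
Raw = (PIP − Pplat) / flow = (22.0 − 17.5) / 0.55 = 4.5 / 0.55 = 8.182 cmH2O·s/L.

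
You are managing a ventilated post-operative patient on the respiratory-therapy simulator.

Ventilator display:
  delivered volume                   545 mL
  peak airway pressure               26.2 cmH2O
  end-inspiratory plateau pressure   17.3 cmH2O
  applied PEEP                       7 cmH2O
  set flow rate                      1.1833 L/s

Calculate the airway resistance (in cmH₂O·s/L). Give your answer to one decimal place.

Raw = (PIP − Pplat) / flow = (26.2 − 17.3) / 1.1833 = 8.9 / 1.1833 = 7.521 cmH2O·s/L.

7.5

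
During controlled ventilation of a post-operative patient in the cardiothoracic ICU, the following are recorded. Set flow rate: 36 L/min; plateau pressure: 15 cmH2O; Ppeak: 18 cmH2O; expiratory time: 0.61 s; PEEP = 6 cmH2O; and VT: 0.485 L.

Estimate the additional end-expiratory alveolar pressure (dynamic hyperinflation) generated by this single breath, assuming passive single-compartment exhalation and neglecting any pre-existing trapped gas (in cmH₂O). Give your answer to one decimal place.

Flow: 36 L/min ÷ 60 = 0.6 L/s.
R = (PIP − Pplat)/V̇ = (18 − 15) / 0.6 = 3.0/0.6 = 5.0 cmH2O·s/L.
C = Vt/(Pplat − PEEP) = 485.0 / (15 − 6) = 485.0/9.0 = 53.889 mL/cmH2O.
τ = R × C = 5.0 × 0.05389 L/cmH2O = 0.2695 s.
Fraction remaining = e^(−Te/τ) = e^(−0.61/0.2695) = 0.104; trapped volume = 485.0 × 0.104 = 50.44 mL.
Additional alveolar pressure from trapping ≈ V_trapped / C = 50.44 / 53.889 = 0.936 cmH2O.

0.9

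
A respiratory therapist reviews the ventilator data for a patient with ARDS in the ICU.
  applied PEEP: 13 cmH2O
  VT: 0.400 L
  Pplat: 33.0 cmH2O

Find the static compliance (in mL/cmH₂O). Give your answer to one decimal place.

20.0

Cstat = Vt / (Pplat − PEEP) = 400 / (33.0 − 13) = 400 / 20.0 = 20.0 mL/cmH2O.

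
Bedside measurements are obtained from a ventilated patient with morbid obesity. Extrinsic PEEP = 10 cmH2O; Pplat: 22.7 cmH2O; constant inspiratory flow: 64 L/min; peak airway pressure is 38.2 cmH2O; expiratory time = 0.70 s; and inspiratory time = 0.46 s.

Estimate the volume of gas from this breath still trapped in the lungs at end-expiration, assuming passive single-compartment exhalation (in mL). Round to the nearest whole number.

141

Flow: 64 L/min ÷ 60 = 1.0667 L/s.
Vt = flow × Ti = 1.0667 L/s × 0.46 s × 1000 mL/L = 490.68 mL.
R = (PIP − Pplat)/V̇ = (38.2 − 22.7) / 1.0667 = 15.5/1.0667 = 14.531 cmH2O·s/L.
C = Vt/(Pplat − PEEP) = 490.68 / (22.7 − 10) = 490.68/12.7 = 38.636 mL/cmH2O.
τ = R × C = 14.531 × 0.03864 L/cmH2O = 0.5615 s.
Fraction remaining = e^(−Te/τ) = e^(−0.70/0.5615) = 0.2875.
Trapped volume = 490.68 × 0.2875 = 141.07 mL.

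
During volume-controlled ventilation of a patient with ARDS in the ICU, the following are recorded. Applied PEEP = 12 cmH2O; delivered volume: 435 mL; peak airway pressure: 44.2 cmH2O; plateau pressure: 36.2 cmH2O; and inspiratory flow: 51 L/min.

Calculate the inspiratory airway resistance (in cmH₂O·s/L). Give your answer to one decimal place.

Flow: 51 L/min ÷ 60 = 0.85 L/s.
Raw = (PIP − Pplat) / flow = (44.2 − 36.2) / 0.85 = 8.0 / 0.85 = 9.412 cmH2O·s/L.

9.4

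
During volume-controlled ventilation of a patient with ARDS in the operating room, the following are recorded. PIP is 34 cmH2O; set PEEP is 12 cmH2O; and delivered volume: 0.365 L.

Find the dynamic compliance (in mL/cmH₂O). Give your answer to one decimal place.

Dynamic compliance = Vt / (PIP − PEEP) = 365 / (34 − 12) = 365 / 22.0 = 16.591 mL/cmH2O.

16.6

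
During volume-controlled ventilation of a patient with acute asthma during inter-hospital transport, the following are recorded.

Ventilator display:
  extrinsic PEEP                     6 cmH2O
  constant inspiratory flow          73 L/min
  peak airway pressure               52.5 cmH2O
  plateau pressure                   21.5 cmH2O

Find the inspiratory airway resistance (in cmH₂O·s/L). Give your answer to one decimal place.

Flow: 73 L/min ÷ 60 = 1.2167 L/s.
Raw = (PIP − Pplat) / flow = (52.5 − 21.5) / 1.2167 = 31.0 / 1.2167 = 25.479 cmH2O·s/L.

25.5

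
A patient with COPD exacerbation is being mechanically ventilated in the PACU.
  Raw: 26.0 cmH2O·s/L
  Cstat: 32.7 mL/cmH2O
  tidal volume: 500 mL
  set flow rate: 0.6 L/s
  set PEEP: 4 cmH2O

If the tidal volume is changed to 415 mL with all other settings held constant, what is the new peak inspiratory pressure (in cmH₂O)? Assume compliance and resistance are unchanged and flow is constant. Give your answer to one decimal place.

32.3

PIP = Vt/C + R·V̇ + PEEP (constant-flow equation of motion).
Only the elastic term changes: ΔPIP = ΔVt / C = (415 − 500) / 32.7 = -2.599 cmH2O.
Original PIP = 500/32.7 + 26.0×0.6 + 4 = 34.891 cmH2O; new PIP = 34.891 + (-2.599) = 32.292 cmH2O.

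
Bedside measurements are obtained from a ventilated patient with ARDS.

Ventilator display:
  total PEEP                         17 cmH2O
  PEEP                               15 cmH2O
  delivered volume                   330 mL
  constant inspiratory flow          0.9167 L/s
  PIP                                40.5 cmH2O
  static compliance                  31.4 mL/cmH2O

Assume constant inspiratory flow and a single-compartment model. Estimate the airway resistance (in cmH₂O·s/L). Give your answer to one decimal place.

14.2

Total PEEP = 17 cmH2O (set 15 + intrinsic 2); this is the baseline alveolar pressure.
Equation of motion (constant flow): PIP = Vt/C + R·V̇ + PEEP.
R·V̇ = PIP − Vt/C − PEEP = 40.5 − 330/31.4 − 17 = 40.5 − 10.51 − 17 = 12.99 cmH2O.
R = 12.99 / 0.9167 = 14.17 cmH2O·s/L.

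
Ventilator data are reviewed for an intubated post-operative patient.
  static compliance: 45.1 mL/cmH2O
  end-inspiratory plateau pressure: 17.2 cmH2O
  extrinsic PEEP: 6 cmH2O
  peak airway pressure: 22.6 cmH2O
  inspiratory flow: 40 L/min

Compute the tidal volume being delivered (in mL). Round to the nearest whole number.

Vt = Cstat × (Pplat − PEEP) = 45.1 × (17.2 − 6) = 45.1 × 11.2 = 505.12 mL.

505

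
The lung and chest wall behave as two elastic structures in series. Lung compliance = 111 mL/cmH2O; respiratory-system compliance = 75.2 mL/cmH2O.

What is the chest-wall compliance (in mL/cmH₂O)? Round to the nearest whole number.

1/Ccw = 1/Crs − 1/CL.
1/Ccw = 1/75.2 − 1/111 = 0.004289.
Ccw = 233.15 mL/cmH2O.

233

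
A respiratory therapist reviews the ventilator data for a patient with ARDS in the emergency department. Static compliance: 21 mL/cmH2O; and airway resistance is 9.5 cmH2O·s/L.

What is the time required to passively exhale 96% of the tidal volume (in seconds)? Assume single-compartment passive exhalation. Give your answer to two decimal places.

τ = R × C = 9.5 × 21 mL/cmH2O = 9.5 × 0.021 L/cmH2O = 0.1995 s.
Exhaled fraction f = 1 − e^(−t/τ) → t = −τ·ln(1 − f) = −0.1995·ln(0.04) = 0.6422 s.

0.64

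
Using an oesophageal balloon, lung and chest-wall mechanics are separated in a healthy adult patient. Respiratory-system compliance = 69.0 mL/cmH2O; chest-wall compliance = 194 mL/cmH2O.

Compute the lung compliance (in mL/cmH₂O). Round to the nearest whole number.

107

1/CL = 1/Crs − 1/Ccw.
1/CL = 1/69.0 − 1/194 = 0.009338.
CL = 107.09 mL/cmH2O.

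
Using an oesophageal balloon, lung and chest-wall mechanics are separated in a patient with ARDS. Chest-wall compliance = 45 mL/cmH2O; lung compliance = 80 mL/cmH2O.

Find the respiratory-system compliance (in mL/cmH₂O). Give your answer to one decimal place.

28.8

Lung and chest wall are elastances in series: 1/Crs = 1/CL + 1/Ccw.
1/Crs = 1/80 + 1/45 = 0.03472.
Crs = 28.802 mL/cmH2O.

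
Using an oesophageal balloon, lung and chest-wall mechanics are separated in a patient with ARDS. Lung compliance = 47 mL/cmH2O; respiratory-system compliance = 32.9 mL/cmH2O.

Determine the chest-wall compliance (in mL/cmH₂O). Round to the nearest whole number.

110

1/Ccw = 1/Crs − 1/CL.
1/Ccw = 1/32.9 − 1/47 = 0.009119.
Ccw = 109.66 mL/cmH2O.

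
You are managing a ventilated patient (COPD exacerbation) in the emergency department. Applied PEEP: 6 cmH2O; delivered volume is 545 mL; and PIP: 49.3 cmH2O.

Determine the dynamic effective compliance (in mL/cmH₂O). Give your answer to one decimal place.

Dynamic compliance = Vt / (PIP − PEEP) = 545 / (49.3 − 6) = 545 / 43.3 = 12.587 mL/cmH2O.

12.6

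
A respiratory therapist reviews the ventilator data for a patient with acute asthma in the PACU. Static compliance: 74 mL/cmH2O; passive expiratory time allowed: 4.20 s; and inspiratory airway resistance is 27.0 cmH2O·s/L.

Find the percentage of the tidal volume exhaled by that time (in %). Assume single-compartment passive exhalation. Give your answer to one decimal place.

87.8

τ = R × C = 27.0 × 74 mL/cmH2O = 27.0 × 0.074 L/cmH2O = 1.998 s.
Passive exhalation: V(t)/V₀ = e^(−t/τ) = e^(−4.20/1.998) = 0.1222.
Fraction exhaled = 1 − 0.1222 = 0.8778 → 87.78%.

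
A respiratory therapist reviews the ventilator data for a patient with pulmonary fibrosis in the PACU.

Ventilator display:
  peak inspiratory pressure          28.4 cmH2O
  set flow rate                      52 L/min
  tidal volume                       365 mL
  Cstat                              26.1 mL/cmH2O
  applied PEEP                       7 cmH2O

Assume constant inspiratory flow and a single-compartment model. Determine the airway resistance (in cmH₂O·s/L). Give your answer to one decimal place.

Flow: 52 L/min ÷ 60 = 0.8667 L/s.
Equation of motion (constant flow): PIP = Vt/C + R·V̇ + PEEP.
R·V̇ = PIP − Vt/C − PEEP = 28.4 − 365/26.1 − 7 = 28.4 − 13.985 − 7 = 7.415 cmH2O.
R = 7.415 / 0.8667 = 8.555 cmH2O·s/L.

8.6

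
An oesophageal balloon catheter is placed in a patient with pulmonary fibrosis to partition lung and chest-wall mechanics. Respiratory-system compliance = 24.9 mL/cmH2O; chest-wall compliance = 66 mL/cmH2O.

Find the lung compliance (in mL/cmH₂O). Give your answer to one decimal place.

40.0

1/CL = 1/Crs − 1/Ccw.
1/CL = 1/24.9 − 1/66 = 0.02501.
CL = 39.984 mL/cmH2O.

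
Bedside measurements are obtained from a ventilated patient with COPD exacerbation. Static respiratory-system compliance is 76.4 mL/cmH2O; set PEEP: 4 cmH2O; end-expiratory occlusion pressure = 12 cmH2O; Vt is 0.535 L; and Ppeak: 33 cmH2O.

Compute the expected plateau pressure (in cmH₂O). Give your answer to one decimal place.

End-expiratory occlusion gives total PEEP = 12 cmH2O (intrinsic PEEP = 12 − 4 = 8). Use total PEEP for the elastic gradient.
Pplat = PEEPtotal + Vt / Cstat = 12 + 535 / 76.4 = 12 + 7.003 = 19.003 cmH2O.

19.0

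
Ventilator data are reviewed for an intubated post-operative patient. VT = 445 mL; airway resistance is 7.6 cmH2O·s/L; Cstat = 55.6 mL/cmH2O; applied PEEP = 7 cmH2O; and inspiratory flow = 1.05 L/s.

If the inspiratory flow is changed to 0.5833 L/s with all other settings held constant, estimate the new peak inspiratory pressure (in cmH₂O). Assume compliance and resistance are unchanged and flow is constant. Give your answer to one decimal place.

PIP = Vt/C + R·V̇ + PEEP (constant-flow equation of motion).
Only the resistive term changes: ΔPIP = R × ΔV̇ = 7.6 × (0.5833 − 1.05) = 7.6 × -0.4667 = -3.547 cmH2O.
Original PIP = 445/55.6 + 7.6×1.05 + 7 = 22.984 cmH2O; new PIP = 22.984 + (-3.547) = 19.437 cmH2O.

19.4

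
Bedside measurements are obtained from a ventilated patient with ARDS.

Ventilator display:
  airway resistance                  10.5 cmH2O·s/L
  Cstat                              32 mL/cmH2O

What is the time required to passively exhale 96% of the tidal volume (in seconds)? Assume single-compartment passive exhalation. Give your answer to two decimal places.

1.08

τ = R × C = 10.5 × 32 mL/cmH2O = 10.5 × 0.032 L/cmH2O = 0.336 s.
Exhaled fraction f = 1 − e^(−t/τ) → t = −τ·ln(1 − f) = −0.336·ln(0.04) = 1.082 s.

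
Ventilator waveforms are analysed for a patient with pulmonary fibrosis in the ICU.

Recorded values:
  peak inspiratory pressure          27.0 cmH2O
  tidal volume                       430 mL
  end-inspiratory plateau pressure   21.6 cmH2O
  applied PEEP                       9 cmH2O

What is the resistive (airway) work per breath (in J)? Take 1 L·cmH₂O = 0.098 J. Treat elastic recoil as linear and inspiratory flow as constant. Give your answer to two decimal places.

0.23

With constant inspiratory flow the resistive pressure is constant at PIP − Pplat = 27.0 − 21.6 = 5.4 cmH2O, so resistive work = 5.4 × 0.430 = 2.322 L·cmH2O.
× 0.098 J/(L·cmH2O) → 0.2276 J.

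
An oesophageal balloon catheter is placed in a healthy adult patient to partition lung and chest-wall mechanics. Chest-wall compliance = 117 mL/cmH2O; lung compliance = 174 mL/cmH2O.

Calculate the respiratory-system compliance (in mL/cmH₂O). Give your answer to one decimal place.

Lung and chest wall are elastances in series: 1/Crs = 1/CL + 1/Ccw.
1/Crs = 1/174 + 1/117 = 0.01429.
Crs = 69.979 mL/cmH2O.

70.0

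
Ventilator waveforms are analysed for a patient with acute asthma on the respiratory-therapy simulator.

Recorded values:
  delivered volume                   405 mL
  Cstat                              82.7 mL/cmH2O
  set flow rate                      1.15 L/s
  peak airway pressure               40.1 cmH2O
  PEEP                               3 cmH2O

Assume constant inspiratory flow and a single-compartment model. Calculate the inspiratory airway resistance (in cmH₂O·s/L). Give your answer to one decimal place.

28.0

Equation of motion (constant flow): PIP = Vt/C + R·V̇ + PEEP.
R·V̇ = PIP − Vt/C − PEEP = 40.1 − 405/82.7 − 3 = 40.1 − 4.897 − 3 = 32.203 cmH2O.
R = 32.203 / 1.15 = 28.003 cmH2O·s/L.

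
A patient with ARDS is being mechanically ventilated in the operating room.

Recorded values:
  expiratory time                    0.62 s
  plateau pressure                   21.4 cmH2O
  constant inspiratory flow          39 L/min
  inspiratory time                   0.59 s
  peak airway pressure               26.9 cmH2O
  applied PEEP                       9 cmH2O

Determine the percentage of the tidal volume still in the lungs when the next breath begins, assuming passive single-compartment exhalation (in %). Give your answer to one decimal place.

9.4

Flow: 39 L/min ÷ 60 = 0.65 L/s.
Vt = flow × Ti = 0.65 L/s × 0.59 s × 1000 mL/L = 383.5 mL.
R = (PIP − Pplat)/V̇ = (26.9 − 21.4) / 0.65 = 5.5/0.65 = 8.462 cmH2O·s/L.
C = Vt/(Pplat − PEEP) = 383.5 / (21.4 − 9) = 383.5/12.4 = 30.927 mL/cmH2O.
τ = R × C = 8.462 × 0.03093 L/cmH2O = 0.2617 s.
Fraction remaining at end-expiration = e^(−Te/τ) = e^(−0.62/0.2617) = 0.09356 → 9.356%.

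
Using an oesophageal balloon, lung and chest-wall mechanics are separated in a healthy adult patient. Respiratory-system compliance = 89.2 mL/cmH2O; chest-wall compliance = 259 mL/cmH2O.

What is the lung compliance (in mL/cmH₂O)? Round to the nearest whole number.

136

1/CL = 1/Crs − 1/Ccw.
1/CL = 1/89.2 − 1/259 = 0.00735.
CL = 136.05 mL/cmH2O.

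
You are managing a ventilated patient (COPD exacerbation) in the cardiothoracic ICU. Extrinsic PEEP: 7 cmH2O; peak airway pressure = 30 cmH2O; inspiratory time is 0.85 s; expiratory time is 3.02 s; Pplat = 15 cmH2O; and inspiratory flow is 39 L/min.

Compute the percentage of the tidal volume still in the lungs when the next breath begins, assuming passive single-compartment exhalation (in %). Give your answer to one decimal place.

15.0

Flow: 39 L/min ÷ 60 = 0.65 L/s.
Vt = flow × Ti = 0.65 L/s × 0.85 s × 1000 mL/L = 552.5 mL.
R = (PIP − Pplat)/V̇ = (30 − 15) / 0.65 = 15.0/0.65 = 23.077 cmH2O·s/L.
C = Vt/(Pplat − PEEP) = 552.5 / (15 − 7) = 552.5/8.0 = 69.063 mL/cmH2O.
τ = R × C = 23.077 × 0.06906 L/cmH2O = 1.594 s.
Fraction remaining at end-expiration = e^(−Te/τ) = e^(−3.02/1.594) = 0.1504 → 15.04%.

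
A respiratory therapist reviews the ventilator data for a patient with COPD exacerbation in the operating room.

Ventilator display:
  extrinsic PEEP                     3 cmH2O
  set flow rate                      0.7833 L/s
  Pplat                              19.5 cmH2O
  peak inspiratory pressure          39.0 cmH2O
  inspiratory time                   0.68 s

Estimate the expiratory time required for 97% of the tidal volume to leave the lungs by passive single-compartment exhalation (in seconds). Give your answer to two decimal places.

Vt = flow × Ti = 0.7833 L/s × 0.68 s × 1000 mL/L = 532.64 mL.
R = (PIP − Pplat)/V̇ = (39.0 − 19.5) / 0.7833 = 19.5/0.7833 = 24.895 cmH2O·s/L.
C = Vt/(Pplat − PEEP) = 532.64 / (19.5 − 3) = 532.64/16.5 = 32.281 mL/cmH2O.
τ = R × C = 24.895 × 0.03228 L/cmH2O = 0.8036 s.
t = −τ·ln(1 − 0.97) = −0.8036·ln(0.03) = 2.818 s.

2.82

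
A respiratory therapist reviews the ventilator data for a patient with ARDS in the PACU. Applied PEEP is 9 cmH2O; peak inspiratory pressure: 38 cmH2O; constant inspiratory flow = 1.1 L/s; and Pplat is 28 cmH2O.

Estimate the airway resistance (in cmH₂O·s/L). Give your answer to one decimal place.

9.1

Raw = (PIP − Pplat) / flow = (38 − 28) / 1.1 = 10.0 / 1.1 = 9.091 cmH2O·s/L.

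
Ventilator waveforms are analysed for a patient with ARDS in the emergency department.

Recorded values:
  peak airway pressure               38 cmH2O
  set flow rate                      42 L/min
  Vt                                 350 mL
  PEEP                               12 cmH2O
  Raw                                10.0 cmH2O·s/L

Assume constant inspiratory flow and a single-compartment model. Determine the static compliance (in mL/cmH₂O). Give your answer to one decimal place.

18.4

Flow: 42 L/min ÷ 60 = 0.7 L/s.
Equation of motion (constant flow): PIP = Vt/C + R·V̇ + PEEP.
Vt/C = PIP − R·V̇ − PEEP = 38 − 10.0×0.7 − 12 = 38 − 7.0 − 12 = 19.0 cmH2O.
C = Vt / 19.0 = 350 / 19.0 = 18.421 mL/cmH2O.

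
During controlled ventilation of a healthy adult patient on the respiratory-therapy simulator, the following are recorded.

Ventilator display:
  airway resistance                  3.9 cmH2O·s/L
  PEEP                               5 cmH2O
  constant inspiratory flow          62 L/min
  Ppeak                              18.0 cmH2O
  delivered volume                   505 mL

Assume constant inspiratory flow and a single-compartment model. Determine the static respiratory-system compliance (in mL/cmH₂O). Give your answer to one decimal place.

56.3

Flow: 62 L/min ÷ 60 = 1.0333 L/s.
Equation of motion (constant flow): PIP = Vt/C + R·V̇ + PEEP.
Vt/C = PIP − R·V̇ − PEEP = 18.0 − 3.9×1.0333 − 5 = 18.0 − 4.03 − 5 = 8.97 cmH2O.
C = Vt / 8.97 = 505 / 8.97 = 56.299 mL/cmH2O.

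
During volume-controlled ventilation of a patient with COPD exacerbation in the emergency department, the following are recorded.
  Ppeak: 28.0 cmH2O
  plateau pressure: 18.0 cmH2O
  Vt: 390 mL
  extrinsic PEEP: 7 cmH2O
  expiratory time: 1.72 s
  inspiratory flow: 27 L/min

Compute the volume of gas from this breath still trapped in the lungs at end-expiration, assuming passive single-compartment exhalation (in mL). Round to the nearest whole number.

Flow: 27 L/min ÷ 60 = 0.45 L/s.
R = (PIP − Pplat)/V̇ = (28.0 − 18.0) / 0.45 = 10.0/0.45 = 22.222 cmH2O·s/L.
C = Vt/(Pplat − PEEP) = 390.0 / (18.0 − 7) = 390.0/11.0 = 35.455 mL/cmH2O.
τ = R × C = 22.222 × 0.03546 L/cmH2O = 0.788 s.
Fraction remaining = e^(−Te/τ) = e^(−1.72/0.788) = 0.1127.
Trapped volume = 390.0 × 0.1127 = 43.953 mL.

44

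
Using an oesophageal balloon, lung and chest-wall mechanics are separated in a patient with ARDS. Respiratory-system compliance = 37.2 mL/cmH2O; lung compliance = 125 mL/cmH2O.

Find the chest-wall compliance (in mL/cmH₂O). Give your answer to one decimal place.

53.0

1/Ccw = 1/Crs − 1/CL.
1/Ccw = 1/37.2 − 1/125 = 0.01888.
Ccw = 52.966 mL/cmH2O.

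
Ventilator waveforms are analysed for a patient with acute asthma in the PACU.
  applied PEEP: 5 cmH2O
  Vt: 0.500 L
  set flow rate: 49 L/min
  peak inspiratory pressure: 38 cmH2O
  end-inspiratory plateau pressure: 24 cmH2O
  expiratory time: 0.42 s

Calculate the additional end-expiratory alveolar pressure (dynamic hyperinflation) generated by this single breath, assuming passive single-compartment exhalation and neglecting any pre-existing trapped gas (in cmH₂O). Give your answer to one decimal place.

Flow: 49 L/min ÷ 60 = 0.8167 L/s.
R = (PIP − Pplat)/V̇ = (38 − 24) / 0.8167 = 14.0/0.8167 = 17.142 cmH2O·s/L.
C = Vt/(Pplat − PEEP) = 500.0 / (24 − 5) = 500.0/19.0 = 26.316 mL/cmH2O.
τ = R × C = 17.142 × 0.02632 L/cmH2O = 0.4512 s.
Fraction remaining = e^(−Te/τ) = e^(−0.42/0.4512) = 0.3942; trapped volume = 500.0 × 0.3942 = 197.1 mL.
Additional alveolar pressure from trapping ≈ V_trapped / C = 197.1 / 26.316 = 7.49 cmH2O.

7.5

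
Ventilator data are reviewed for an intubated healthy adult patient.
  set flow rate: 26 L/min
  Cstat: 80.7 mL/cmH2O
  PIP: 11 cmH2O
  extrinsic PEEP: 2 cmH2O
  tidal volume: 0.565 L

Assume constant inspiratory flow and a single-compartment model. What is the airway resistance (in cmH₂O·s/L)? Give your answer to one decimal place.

4.6

Flow: 26 L/min ÷ 60 = 0.4333 L/s.
Equation of motion (constant flow): PIP = Vt/C + R·V̇ + PEEP.
R·V̇ = PIP − Vt/C − PEEP = 11 − 565/80.7 − 2 = 11 − 7.001 − 2 = 1.999 cmH2O.
R = 1.999 / 0.4333 = 4.613 cmH2O·s/L.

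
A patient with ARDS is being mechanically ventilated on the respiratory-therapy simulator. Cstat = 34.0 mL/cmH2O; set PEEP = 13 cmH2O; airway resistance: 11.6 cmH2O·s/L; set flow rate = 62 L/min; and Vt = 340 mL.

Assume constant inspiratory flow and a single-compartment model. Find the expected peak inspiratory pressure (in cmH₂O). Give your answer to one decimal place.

35.0

Flow: 62 L/min ÷ 60 = 1.0333 L/s.
Equation of motion (constant flow): PIP = Vt/C + R·V̇ + PEEP.
PIP = 340/34.0 + 11.6×1.0333 + 13 = 10.0 + 11.986 + 13 = 34.986 cmH2O.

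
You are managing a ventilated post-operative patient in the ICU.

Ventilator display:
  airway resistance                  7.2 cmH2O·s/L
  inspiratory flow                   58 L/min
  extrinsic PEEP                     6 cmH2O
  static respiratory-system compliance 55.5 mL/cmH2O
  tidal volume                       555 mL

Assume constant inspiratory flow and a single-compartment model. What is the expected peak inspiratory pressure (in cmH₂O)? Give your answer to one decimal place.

23.0

Flow: 58 L/min ÷ 60 = 0.9667 L/s.
Equation of motion (constant flow): PIP = Vt/C + R·V̇ + PEEP.
PIP = 555/55.5 + 7.2×0.9667 + 6 = 10.0 + 6.96 + 6 = 22.96 cmH2O.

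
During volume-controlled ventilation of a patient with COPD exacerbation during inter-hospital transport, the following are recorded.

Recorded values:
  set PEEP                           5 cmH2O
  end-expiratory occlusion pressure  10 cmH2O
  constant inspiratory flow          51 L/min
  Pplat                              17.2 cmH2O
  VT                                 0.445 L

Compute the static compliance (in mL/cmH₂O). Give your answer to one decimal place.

61.8

End-expiratory occlusion gives total PEEP = 10 cmH2O (intrinsic PEEP = 10 − 5 = 5). Use total PEEP for the elastic gradient.
Cstat = Vt / (Pplat − PEEPtotal) = 445 / (17.2 − 10) = 445 / 7.2 = 61.806 mL/cmH2O.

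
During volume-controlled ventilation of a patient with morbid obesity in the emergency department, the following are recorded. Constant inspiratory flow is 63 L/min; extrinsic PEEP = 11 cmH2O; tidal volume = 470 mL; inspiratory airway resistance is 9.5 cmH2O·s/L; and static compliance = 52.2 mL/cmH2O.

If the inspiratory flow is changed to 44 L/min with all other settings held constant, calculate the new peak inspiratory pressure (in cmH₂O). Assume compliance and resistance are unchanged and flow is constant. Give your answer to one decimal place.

Flow: 63 L/min ÷ 60 = 1.05 L/s.
New flow: 44 L/min ÷ 60 = 0.7333 L/s.
PIP = Vt/C + R·V̇ + PEEP (constant-flow equation of motion).
Only the resistive term changes: ΔPIP = R × ΔV̇ = 9.5 × (0.7333 − 1.05) = 9.5 × -0.3167 = -3.009 cmH2O.
Original PIP = 470/52.2 + 9.5×1.05 + 11 = 29.979 cmH2O; new PIP = 29.979 + (-3.009) = 26.97 cmH2O.

27.0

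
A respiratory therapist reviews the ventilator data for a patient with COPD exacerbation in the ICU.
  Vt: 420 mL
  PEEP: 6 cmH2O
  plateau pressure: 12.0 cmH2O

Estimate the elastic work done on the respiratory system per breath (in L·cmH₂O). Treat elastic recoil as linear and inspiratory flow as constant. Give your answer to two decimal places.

Elastic work ≈ ½ × (Pplat − PEEP) × Vt = 0.5 × (12.0 − 6) × 0.420 L = 0.5 × 6.0 × 0.420 = 1.26 L·cmH2O.

1.26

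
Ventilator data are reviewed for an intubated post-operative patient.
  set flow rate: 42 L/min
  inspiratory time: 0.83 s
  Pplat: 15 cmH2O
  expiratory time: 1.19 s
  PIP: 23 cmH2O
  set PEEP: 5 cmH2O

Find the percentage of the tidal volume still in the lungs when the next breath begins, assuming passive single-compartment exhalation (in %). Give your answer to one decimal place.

16.7

Flow: 42 L/min ÷ 60 = 0.7 L/s.
Vt = flow × Ti = 0.7 L/s × 0.83 s × 1000 mL/L = 581.0 mL.
R = (PIP − Pplat)/V̇ = (23 − 15) / 0.7 = 8.0/0.7 = 11.429 cmH2O·s/L.
C = Vt/(Pplat − PEEP) = 581.0 / (15 − 5) = 581.0/10.0 = 58.1 mL/cmH2O.
τ = R × C = 11.429 × 0.0581 L/cmH2O = 0.664 s.
Fraction remaining at end-expiration = e^(−Te/τ) = e^(−1.19/0.664) = 0.1666 → 16.66%.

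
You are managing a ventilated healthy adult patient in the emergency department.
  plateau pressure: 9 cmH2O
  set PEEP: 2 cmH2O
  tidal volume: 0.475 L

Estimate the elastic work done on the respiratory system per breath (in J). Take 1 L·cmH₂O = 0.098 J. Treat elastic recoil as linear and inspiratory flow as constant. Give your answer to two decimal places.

0.16

Elastic work ≈ ½ × (Pplat − PEEP) × Vt = 0.5 × (9 − 2) × 0.475 L = 0.5 × 7.0 × 0.475 = 1.663 L·cmH2O.
× 0.098 J/(L·cmH2O) → 0.163 J.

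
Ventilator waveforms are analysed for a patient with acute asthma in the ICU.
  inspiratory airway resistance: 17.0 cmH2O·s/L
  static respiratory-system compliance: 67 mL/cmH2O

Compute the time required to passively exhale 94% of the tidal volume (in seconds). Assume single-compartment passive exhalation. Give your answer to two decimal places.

3.20

τ = R × C = 17.0 × 67 mL/cmH2O = 17.0 × 0.067 L/cmH2O = 1.139 s.
Exhaled fraction f = 1 − e^(−t/τ) → t = −τ·ln(1 − f) = −1.139·ln(0.06) = 3.204 s.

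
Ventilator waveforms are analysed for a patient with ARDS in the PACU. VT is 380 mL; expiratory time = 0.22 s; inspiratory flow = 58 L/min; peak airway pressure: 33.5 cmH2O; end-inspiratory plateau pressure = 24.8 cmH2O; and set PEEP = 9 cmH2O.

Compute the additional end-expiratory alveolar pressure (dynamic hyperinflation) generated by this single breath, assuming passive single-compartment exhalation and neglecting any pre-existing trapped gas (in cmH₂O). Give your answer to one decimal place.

Flow: 58 L/min ÷ 60 = 0.9667 L/s.
R = (PIP − Pplat)/V̇ = (33.5 − 24.8) / 0.9667 = 8.7/0.9667 = 9.0 cmH2O·s/L.
C = Vt/(Pplat − PEEP) = 380.0 / (24.8 − 9) = 380.0/15.8 = 24.051 mL/cmH2O.
τ = R × C = 9.0 × 0.02405 L/cmH2O = 0.2165 s.
Fraction remaining = e^(−Te/τ) = e^(−0.22/0.2165) = 0.362; trapped volume = 380.0 × 0.362 = 137.56 mL.
Additional alveolar pressure from trapping ≈ V_trapped / C = 137.56 / 24.051 = 5.72 cmH2O.

5.7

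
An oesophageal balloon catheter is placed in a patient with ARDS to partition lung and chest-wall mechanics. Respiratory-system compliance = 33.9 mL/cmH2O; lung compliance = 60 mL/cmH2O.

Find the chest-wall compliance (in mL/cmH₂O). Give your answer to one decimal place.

1/Ccw = 1/Crs − 1/CL.
1/Ccw = 1/33.9 − 1/60 = 0.01283.
Ccw = 77.942 mL/cmH2O.

77.9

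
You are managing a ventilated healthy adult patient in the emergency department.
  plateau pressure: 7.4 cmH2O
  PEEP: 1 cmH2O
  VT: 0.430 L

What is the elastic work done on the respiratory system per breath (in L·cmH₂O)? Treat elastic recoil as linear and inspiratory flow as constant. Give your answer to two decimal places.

1.38

Elastic work ≈ ½ × (Pplat − PEEP) × Vt = 0.5 × (7.4 − 1) × 0.430 L = 0.5 × 6.4 × 0.430 = 1.376 L·cmH2O.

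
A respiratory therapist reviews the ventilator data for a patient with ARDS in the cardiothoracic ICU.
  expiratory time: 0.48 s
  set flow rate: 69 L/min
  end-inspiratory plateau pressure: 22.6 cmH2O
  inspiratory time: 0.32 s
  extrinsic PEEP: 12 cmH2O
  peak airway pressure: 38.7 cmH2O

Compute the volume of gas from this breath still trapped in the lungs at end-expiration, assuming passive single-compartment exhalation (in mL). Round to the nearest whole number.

Flow: 69 L/min ÷ 60 = 1.15 L/s.
Vt = flow × Ti = 1.15 L/s × 0.32 s × 1000 mL/L = 368.0 mL.
R = (PIP − Pplat)/V̇ = (38.7 − 22.6) / 1.15 = 16.1/1.15 = 14.0 cmH2O·s/L.
C = Vt/(Pplat − PEEP) = 368.0 / (22.6 − 12) = 368.0/10.6 = 34.717 mL/cmH2O.
τ = R × C = 14.0 × 0.03472 L/cmH2O = 0.4861 s.
Fraction remaining = e^(−Te/τ) = e^(−0.48/0.4861) = 0.3725.
Trapped volume = 368.0 × 0.3725 = 137.08 mL.

137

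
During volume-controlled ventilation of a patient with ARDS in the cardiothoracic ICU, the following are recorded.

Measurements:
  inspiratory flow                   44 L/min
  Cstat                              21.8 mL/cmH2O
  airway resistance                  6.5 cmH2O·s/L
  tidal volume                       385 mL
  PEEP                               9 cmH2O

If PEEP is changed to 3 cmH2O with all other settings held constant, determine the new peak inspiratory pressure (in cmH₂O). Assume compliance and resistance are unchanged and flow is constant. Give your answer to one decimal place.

Flow: 44 L/min ÷ 60 = 0.7333 L/s.
PIP = Vt/C + R·V̇ + PEEP (constant-flow equation of motion).
Only the baseline term changes: ΔPIP = ΔPEEP = 3 − 9 = -6.0 cmH2O.
Original PIP = 385/21.8 + 6.5×0.7333 + 9 = 31.427 cmH2O; new PIP = 31.427 + (-6.0) = 25.427 cmH2O.

25.4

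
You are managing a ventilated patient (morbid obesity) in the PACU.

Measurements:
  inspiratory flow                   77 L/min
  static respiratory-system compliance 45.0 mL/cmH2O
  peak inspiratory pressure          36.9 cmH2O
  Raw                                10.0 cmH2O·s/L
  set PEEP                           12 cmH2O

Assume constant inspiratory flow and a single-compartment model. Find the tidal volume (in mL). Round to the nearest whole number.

Flow: 77 L/min ÷ 60 = 1.2833 L/s.
Equation of motion (constant flow): PIP = Vt/C + R·V̇ + PEEP.
Vt/C = PIP − R·V̇ − PEEP = 36.9 − 12.833 − 12 = 12.067 cmH2O.
Vt = C × 12.067 = 45.0 × 12.067 = 543.02 mL.

543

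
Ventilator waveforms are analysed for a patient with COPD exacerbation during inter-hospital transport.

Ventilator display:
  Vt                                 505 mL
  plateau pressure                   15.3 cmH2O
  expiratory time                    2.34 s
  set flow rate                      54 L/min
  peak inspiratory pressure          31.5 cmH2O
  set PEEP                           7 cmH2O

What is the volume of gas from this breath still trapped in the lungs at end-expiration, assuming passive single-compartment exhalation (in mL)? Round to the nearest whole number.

60

Flow: 54 L/min ÷ 60 = 0.9 L/s.
R = (PIP − Pplat)/V̇ = (31.5 − 15.3) / 0.9 = 16.2/0.9 = 18.0 cmH2O·s/L.
C = Vt/(Pplat − PEEP) = 505.0 / (15.3 − 7) = 505.0/8.3 = 60.843 mL/cmH2O.
τ = R × C = 18.0 × 0.06084 L/cmH2O = 1.095 s.
Fraction remaining = e^(−Te/τ) = e^(−2.34/1.095) = 0.118.
Trapped volume = 505.0 × 0.118 = 59.59 mL.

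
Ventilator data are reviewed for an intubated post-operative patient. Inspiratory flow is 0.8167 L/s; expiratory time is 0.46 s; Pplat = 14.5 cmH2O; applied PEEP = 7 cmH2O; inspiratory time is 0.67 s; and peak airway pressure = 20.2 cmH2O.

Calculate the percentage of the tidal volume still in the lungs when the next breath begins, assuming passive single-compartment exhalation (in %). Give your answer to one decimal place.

40.5

Vt = flow × Ti = 0.8167 L/s × 0.67 s × 1000 mL/L = 547.19 mL.
R = (PIP − Pplat)/V̇ = (20.2 − 14.5) / 0.8167 = 5.7/0.8167 = 6.979 cmH2O·s/L.
C = Vt/(Pplat − PEEP) = 547.19 / (14.5 − 7) = 547.19/7.5 = 72.959 mL/cmH2O.
τ = R × C = 6.979 × 0.07296 L/cmH2O = 0.5092 s.
Fraction remaining at end-expiration = e^(−Te/τ) = e^(−0.46/0.5092) = 0.4052 → 40.52%.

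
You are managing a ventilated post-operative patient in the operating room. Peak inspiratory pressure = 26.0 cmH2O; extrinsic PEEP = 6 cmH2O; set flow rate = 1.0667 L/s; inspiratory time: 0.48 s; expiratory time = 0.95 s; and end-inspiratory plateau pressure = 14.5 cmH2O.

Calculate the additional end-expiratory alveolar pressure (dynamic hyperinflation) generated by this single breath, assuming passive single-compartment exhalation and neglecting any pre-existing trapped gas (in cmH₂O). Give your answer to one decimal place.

Vt = flow × Ti = 1.0667 L/s × 0.48 s × 1000 mL/L = 512.02 mL.
R = (PIP − Pplat)/V̇ = (26.0 − 14.5) / 1.0667 = 11.5/1.0667 = 10.781 cmH2O·s/L.
C = Vt/(Pplat − PEEP) = 512.02 / (14.5 − 6) = 512.02/8.5 = 60.238 mL/cmH2O.
τ = R × C = 10.781 × 0.06024 L/cmH2O = 0.6494 s.
Fraction remaining = e^(−Te/τ) = e^(−0.95/0.6494) = 0.2316; trapped volume = 512.02 × 0.2316 = 118.58 mL.
Additional alveolar pressure from trapping ≈ V_trapped / C = 118.58 / 60.238 = 1.969 cmH2O.

2.0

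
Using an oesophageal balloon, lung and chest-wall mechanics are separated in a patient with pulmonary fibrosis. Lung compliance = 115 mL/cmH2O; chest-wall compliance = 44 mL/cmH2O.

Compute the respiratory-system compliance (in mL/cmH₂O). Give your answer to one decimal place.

Lung and chest wall are elastances in series: 1/Crs = 1/CL + 1/Ccw.
1/Crs = 1/115 + 1/44 = 0.03142.
Crs = 31.827 mL/cmH2O.

31.8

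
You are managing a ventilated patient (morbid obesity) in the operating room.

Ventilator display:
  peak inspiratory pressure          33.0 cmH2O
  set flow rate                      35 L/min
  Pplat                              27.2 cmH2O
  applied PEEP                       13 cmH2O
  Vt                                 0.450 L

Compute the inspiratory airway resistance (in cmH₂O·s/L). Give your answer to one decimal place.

Flow: 35 L/min ÷ 60 = 0.5833 L/s.
Raw = (PIP − Pplat) / flow = (33.0 − 27.2) / 0.5833 = 5.8 / 0.5833 = 9.943 cmH2O·s/L.

9.9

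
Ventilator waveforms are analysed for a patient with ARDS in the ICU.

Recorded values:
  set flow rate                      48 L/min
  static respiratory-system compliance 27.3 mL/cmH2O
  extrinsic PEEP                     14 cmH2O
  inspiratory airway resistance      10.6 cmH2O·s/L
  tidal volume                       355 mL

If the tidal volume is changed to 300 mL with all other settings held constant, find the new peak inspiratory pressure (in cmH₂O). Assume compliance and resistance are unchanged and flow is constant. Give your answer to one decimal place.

33.5

Flow: 48 L/min ÷ 60 = 0.8 L/s.
PIP = Vt/C + R·V̇ + PEEP (constant-flow equation of motion).
Only the elastic term changes: ΔPIP = ΔVt / C = (300 − 355) / 27.3 = -2.015 cmH2O.
Original PIP = 355/27.3 + 10.6×0.8 + 14 = 35.484 cmH2O; new PIP = 35.484 + (-2.015) = 33.469 cmH2O.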